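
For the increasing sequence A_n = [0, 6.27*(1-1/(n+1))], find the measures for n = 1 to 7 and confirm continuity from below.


By continuity of measure from below: if A_n increases to A, then m(A_n) -> m(A).
Here A = [0, 6.27], so m(A) = 6.27
Step 1: a_1 = 6.27*(1 - 1/2) = 3.135, m(A_1) = 3.135
Step 2: a_2 = 6.27*(1 - 1/3) = 4.18, m(A_2) = 4.18
Step 3: a_3 = 6.27*(1 - 1/4) = 4.7025, m(A_3) = 4.7025
Step 4: a_4 = 6.27*(1 - 1/5) = 5.016, m(A_4) = 5.016
Step 5: a_5 = 6.27*(1 - 1/6) = 5.225, m(A_5) = 5.225
Step 6: a_6 = 6.27*(1 - 1/7) = 5.3743, m(A_6) = 5.3743
Step 7: a_7 = 6.27*(1 - 1/8) = 5.4863, m(A_7) = 5.4863
Limit: m(A_n) -> m([0,6.27]) = 6.27


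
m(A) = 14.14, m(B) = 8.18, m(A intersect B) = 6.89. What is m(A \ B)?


m(A \ B) = m(A) - m(A n B)
= 14.14 - 6.89
= 7.25


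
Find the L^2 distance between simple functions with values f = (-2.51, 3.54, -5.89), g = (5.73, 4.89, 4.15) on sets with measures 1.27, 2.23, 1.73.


Step 1: Compute differences f_i - g_i:
  -2.51 - 5.73 = -8.24
  3.54 - 4.89 = -1.35
  -5.89 - 4.15 = -10.04
Step 2: Compute |diff|^2 * measure for each set:
  |-8.24|^2 * 1.27 = 67.8976 * 1.27 = 86.229952
  |-1.35|^2 * 2.23 = 1.8225 * 2.23 = 4.064175
  |-10.04|^2 * 1.73 = 100.8016 * 1.73 = 174.386768
Step 3: Sum = 264.680895
Step 4: ||f-g||_2 = (264.680895)^(1/2) = 16.269016


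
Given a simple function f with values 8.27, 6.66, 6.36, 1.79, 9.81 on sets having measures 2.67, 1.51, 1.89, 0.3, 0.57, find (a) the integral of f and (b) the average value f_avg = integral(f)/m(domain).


Step 1: Integral = sum(value_i * measure_i)
= 8.27*2.67 + 6.66*1.51 + 6.36*1.89 + 1.79*0.3 + 9.81*0.57
= 22.0809 + 10.0566 + 12.0204 + 0.537 + 5.5917
= 50.2866
Step 2: Total measure of domain = 2.67 + 1.51 + 1.89 + 0.3 + 0.57 = 6.94
Step 3: Average value = 50.2866 / 6.94 = 7.245908


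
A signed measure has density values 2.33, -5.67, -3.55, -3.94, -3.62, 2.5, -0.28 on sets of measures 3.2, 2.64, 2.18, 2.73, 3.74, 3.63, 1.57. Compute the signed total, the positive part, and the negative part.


Step 1: Compute signed measure on each set:
  Set 1: 2.33 * 3.2 = 7.456
  Set 2: -5.67 * 2.64 = -14.9688
  Set 3: -3.55 * 2.18 = -7.739
  Set 4: -3.94 * 2.73 = -10.7562
  Set 5: -3.62 * 3.74 = -13.5388
  Set 6: 2.5 * 3.63 = 9.075
  Set 7: -0.28 * 1.57 = -0.4396
Step 2: Total signed measure = (7.456) + (-14.9688) + (-7.739) + (-10.7562) + (-13.5388) + (9.075) + (-0.4396)
     = -30.9114
Step 3: Positive part mu+(X) = sum of positive contributions = 16.531
Step 4: Negative part mu-(X) = |sum of negative contributions| = 47.4424


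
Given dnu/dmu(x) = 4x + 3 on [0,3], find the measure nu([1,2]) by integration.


nu(A) = integral_A (dnu/dmu) dmu = integral_1^2 (4x + 3) dx
Step 1: Antiderivative F(x) = (4/2)x^2 + 3x
Step 2: F(2) = (4/2)*2^2 + 3*2 = 8 + 6 = 14
Step 3: F(1) = (4/2)*1^2 + 3*1 = 2 + 3 = 5
Step 4: nu([1,2]) = F(2) - F(1) = 14 - 5 = 9


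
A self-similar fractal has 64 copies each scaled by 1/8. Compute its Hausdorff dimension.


For a self-similar set with N copies scaled by 1/r:
dim_H = log(N)/log(r) = log(64)/log(8)
= 4.158883/2.079442
= 2


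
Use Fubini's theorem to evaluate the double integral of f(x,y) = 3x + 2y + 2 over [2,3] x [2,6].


By Fubini, integrate in x first, then y.
Step 1: Fix y, integrate over x in [2,3]:
  integral(3x + 2y + 2, x=2..3)
  = 3*(3^2 - 2^2)/2 + (2y + 2)*(3 - 2)
  = 7.5 + (2y + 2)*1
  = 7.5 + 2y + 2
  = 9.5 + 2y
Step 2: Integrate over y in [2,6]:
  integral(9.5 + 2y, y=2..6)
  = 9.5*4 + 2*(6^2 - 2^2)/2
  = 38 + 32
  = 70


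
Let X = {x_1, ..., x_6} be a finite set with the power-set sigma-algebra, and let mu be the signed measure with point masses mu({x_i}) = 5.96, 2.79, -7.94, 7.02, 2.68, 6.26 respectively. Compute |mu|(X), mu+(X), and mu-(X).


Step 1: Every measurable set is a union of atoms (the cells / points), so a Hahn decomposition is
  obtained by grouping atoms by sign: P = union of atoms with mu > 0, N = union of the remaining atoms.
  Atoms in P (indices): 1, 2, 4, 5, 6;  atoms in N (indices): 3
  Positive values: 5.96, 2.79, 7.02, 2.68, 6.26
  Negative values: -7.94
Step 2: mu+(X) = mu(P) = sum of positive atom values = 24.71
Step 3: mu-(X) = -mu(N) = sum of |negative atom values| = 7.94
Step 4: |mu|(X) = mu+(X) + mu-(X) = 24.71 + 7.94 = 32.65


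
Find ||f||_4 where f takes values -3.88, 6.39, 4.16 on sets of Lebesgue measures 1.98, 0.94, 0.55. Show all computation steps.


Step 1: Compute |f_i|^4 for each value:
  |-3.88|^4 = 226.634959
  |6.39|^4 = 1667.26039
  |4.16|^4 = 299.483791
Step 2: Multiply by measures and sum:
  226.634959 * 1.98 = 448.73722
  1667.26039 * 0.94 = 1567.224767
  299.483791 * 0.55 = 164.716085
Sum = 448.73722 + 1567.224767 + 164.716085 = 2180.678072
Step 3: Take the p-th root:
||f||_4 = (2180.678072)^(1/4) = 6.833574


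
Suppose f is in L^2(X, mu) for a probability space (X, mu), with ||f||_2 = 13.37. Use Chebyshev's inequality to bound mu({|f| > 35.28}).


Chebyshev/Markov inequality: mu(|f| > eps) <= (||f||_p / eps)^p
Step 1: ||f||_2 / eps = 13.37 / 35.28 = 0.378968
Step 2: Raise to power p = 2:
  (0.378968)^2 = 0.143617
Step 3: Therefore mu(|f| > 35.28) <= 0.143617


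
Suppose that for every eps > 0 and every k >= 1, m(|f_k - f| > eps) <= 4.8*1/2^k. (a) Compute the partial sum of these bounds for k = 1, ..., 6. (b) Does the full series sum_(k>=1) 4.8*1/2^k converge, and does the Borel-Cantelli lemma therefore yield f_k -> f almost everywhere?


Step 1: List the terms 4.8*1/2^k for k = 1 to 6:
  k=1: 2.4
  k=2: 1.2
  k=3: 0.6
  k=4: 0.3
  k=5: 0.15
  k=6: 0.075
Step 2: Partial sum = 2.4 + 1.2 + 0.6 + 0.3 + 0.15 + 0.075
     = 4.725
Step 3: The full series sum_(k>=1) 4.8*1/2^k converges (geometric series with ratio 1/2 < 1; a constant multiple of a convergent series converges).
Step 4: Fix eps > 0. Since sum_k m(|f_k - f| > eps) < infinity, the Borel-Cantelli lemma gives
        m(limsup_k {|f_k - f| > eps}) = 0, i.e. for a.e. x, |f_k(x) - f(x)| <= eps for all large k.
        Applying this with eps = 1/j for j = 1, 2, ... and intersecting the countably many full-measure sets,
        for a.e. x we get limsup_k |f_k(x) - f(x)| <= 1/j for every j, hence f_k -> f almost everywhere.
Conclusion: series converges; Borel-Cantelli yields f_k -> f a.e.


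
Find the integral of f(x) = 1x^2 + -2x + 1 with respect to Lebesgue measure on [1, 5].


The Lebesgue integral of a Riemann-integrable function agrees with the Riemann integral.
Antiderivative F(x) = (1/3)x^3 + (-2/2)x^2 + 1x
F(5) = (1/3)*5^3 + (-2/2)*5^2 + 1*5
     = (1/3)*125 + (-2/2)*25 + 1*5
     = 41.666667 + -25 + 5
     = 21.666667
F(1) = 0.333333
Integral = F(5) - F(1) = 21.666667 - 0.333333 = 21.333333


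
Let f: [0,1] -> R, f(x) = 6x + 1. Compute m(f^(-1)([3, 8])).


f^(-1)([3, 8]) = {x : 3 <= 6x + 1 <= 8}
Solving: (3 - 1)/6 <= x <= (8 - 1)/6
= [0.333333, 1.166667]
Intersecting with [0,1]: [0.333333, 1]
Measure = 1 - 0.333333 = 0.666667


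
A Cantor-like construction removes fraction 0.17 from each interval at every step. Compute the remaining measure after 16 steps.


Step 1: At each step, fraction remaining = 1 - 0.17 = 0.83
Step 2: After 16 steps, measure = (0.83)^16
Result = 0.050728


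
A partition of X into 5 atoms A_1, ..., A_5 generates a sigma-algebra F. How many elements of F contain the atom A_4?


Each element of F is a union of some subset S of the 5 atoms.
The element contains A_4 iff A_4 is in S.
So we count subsets S of {A_1,...,A_5} with A_4 in S: choose freely among the other 4 atoms.
Count = 2^(5-1) = 2^4 = 16.


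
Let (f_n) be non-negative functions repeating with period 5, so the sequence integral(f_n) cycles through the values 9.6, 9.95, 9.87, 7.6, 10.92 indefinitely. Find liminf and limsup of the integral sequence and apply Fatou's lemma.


The sequence (integral(f_n)) is periodic with period 5, repeating the values 9.6, 9.95, 9.87, 7.6, 10.92 indefinitely.
Step 1: For a periodic sequence, every tail (a_m, a_(m+1), ...) contains all 5 period values infinitely often.
Step 2: Hence inf of every tail = min of the period values = min(9.6, 9.95, 9.87, 7.6, 10.92) = 7.6.
        liminf_n integral(f_n) = sup over m of (inf of tail from m) = 7.6.
Step 3: Similarly sup of every tail = max of the period values = 10.92.
        limsup_n integral(f_n) = 10.92.
Step 4: Fatou's lemma: integral(liminf_n f_n) <= liminf_n integral(f_n) = 7.6.
        So the integral of the pointwise liminf is at most 7.6.


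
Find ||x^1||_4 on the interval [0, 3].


Step 1: ||f||_4 = (integral_0^3 |x^1|^4 dx)^(1/4)
     = (integral_0^3 x^4 dx)^(1/4)
Step 2: integral_0^3 x^4 dx = [x^5/(5)] from 0 to 3 = 3^5/5
     = 243/5 = 48.6
Step 3: ||f||_4 = (48.6)^(1/4) = 2.640335


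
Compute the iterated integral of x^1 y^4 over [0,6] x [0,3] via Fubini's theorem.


By Fubini's theorem, the double integral factors as a product of single integrals:
Step 1: integral_0^6 x^1 dx = [x^2/2] from 0 to 6
     = 6^2/2 = 18
Step 2: integral_0^3 y^4 dy = [y^5/5] from 0 to 3
     = 3^5/5 = 48.6
Step 3: Double integral = 18 * 48.6 = 874.8


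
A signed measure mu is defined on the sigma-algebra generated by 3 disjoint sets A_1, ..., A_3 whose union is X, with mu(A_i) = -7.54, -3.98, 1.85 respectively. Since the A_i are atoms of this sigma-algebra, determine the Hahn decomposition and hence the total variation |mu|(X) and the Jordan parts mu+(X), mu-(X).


Step 1: Every measurable set is a union of atoms (the cells / points), so a Hahn decomposition is
  obtained by grouping atoms by sign: P = union of atoms with mu > 0, N = union of the remaining atoms.
  Atoms in P (indices): 3;  atoms in N (indices): 1, 2
  Positive values: 1.85
  Negative values: -7.54, -3.98
Step 2: mu+(X) = mu(P) = sum of positive atom values = 1.85
Step 3: mu-(X) = -mu(N) = sum of |negative atom values| = 11.52
Step 4: |mu|(X) = mu+(X) + mu-(X) = 1.85 + 11.52 = 13.37


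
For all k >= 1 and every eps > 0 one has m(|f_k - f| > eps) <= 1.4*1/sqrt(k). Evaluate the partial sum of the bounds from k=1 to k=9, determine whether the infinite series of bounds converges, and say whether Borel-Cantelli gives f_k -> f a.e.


Step 1: List the terms 1.4*1/sqrt(k) for k = 1 to 9:
  k=1: 1.4
  k=2: 0.989949
  k=3: 0.80829
  k=4: 0.7
  k=5: 0.626099
  k=6: 0.571548
  k=7: 0.52915
  k=8: 0.494975
  k=9: 0.466667
Step 2: Partial sum = 1.4 + 0.989949 + 0.80829 + 0.7 + 0.626099 + 0.571548 + 0.52915 + 0.494975 + 0.466667
     = 6.586678
Step 3: The full series sum_(k>=1) 1.4*1/sqrt(k) diverges (p-series with p = 1/2 <= 1; a nonzero constant multiple of a divergent series diverges).
Step 4: The (first) Borel-Cantelli lemma requires a summable sequence of measures, so it does not apply here;
        from this bound alone no conclusion about a.e. convergence can be drawn (convergence in measure still
        gives an a.e.-convergent subsequence, but not a.e. convergence of the whole sequence).
Conclusion: series diverges; Borel-Cantelli is inconclusive about a.e. convergence of f_k.


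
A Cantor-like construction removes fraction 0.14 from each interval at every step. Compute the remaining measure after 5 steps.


Step 1: At each step, fraction remaining = 1 - 0.14 = 0.86
Step 2: After 5 steps, measure = (0.86)^5
Step 3: Computing the power step by step:
  After step 1: 0.86
  After step 2: 0.7396
  After step 3: 0.636056
  After step 4: 0.547008
  After step 5: 0.470427
Result = 0.470427


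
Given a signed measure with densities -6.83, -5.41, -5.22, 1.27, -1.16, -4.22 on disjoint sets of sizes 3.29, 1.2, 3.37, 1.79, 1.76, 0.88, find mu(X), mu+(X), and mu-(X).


Step 1: Compute signed measure on each set:
  Set 1: -6.83 * 3.29 = -22.4707
  Set 2: -5.41 * 1.2 = -6.492
  Set 3: -5.22 * 3.37 = -17.5914
  Set 4: 1.27 * 1.79 = 2.2733
  Set 5: -1.16 * 1.76 = -2.0416
  Set 6: -4.22 * 0.88 = -3.7136
Step 2: Total signed measure = (-22.4707) + (-6.492) + (-17.5914) + (2.2733) + (-2.0416) + (-3.7136)
     = -50.036
Step 3: Positive part mu+(X) = sum of positive contributions = 2.2733
Step 4: Negative part mu-(X) = |sum of negative contributions| = 52.3093


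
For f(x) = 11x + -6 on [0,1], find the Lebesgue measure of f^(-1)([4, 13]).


f^(-1)([4, 13]) = {x : 4 <= 11x + -6 <= 13}
Solving: (4 - -6)/11 <= x <= (13 - -6)/11
= [0.909091, 1.727273]
Intersecting with [0,1]: [0.909091, 1]
Measure = 1 - 0.909091 = 0.090909


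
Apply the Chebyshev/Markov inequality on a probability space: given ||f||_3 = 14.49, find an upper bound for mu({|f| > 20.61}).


Chebyshev/Markov inequality: mu(|f| > eps) <= (||f||_p / eps)^p
Step 1: ||f||_3 / eps = 14.49 / 20.61 = 0.703057
Step 2: Raise to power p = 3:
  (0.703057)^3 = 0.347513
Step 3: Therefore mu(|f| > 20.61) <= 0.347513


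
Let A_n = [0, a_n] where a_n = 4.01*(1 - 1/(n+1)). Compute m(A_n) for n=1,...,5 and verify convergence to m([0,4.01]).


By continuity of measure from below: if A_n increases to A, then m(A_n) -> m(A).
Here A = [0, 4.01], so m(A) = 4.01
Step 1: a_1 = 4.01*(1 - 1/2) = 2.005, m(A_1) = 2.005
Step 2: a_2 = 4.01*(1 - 1/3) = 2.6733, m(A_2) = 2.6733
Step 3: a_3 = 4.01*(1 - 1/4) = 3.0075, m(A_3) = 3.0075
Step 4: a_4 = 4.01*(1 - 1/5) = 3.208, m(A_4) = 3.208
Step 5: a_5 = 4.01*(1 - 1/6) = 3.3417, m(A_5) = 3.3417
Limit: m(A_n) -> m([0,4.01]) = 4.01


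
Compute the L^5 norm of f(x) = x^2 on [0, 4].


Step 1: ||f||_5 = (integral_0^4 |x^2|^5 dx)^(1/5)
     = (integral_0^4 x^10 dx)^(1/5)
Step 2: integral_0^4 x^10 dx = [x^11/(11)] from 0 to 4 = 4^11/11
     = 4194304/11 = 381300.363636
Step 3: ||f||_5 = (381300.363636)^(1/5) = 13.069334


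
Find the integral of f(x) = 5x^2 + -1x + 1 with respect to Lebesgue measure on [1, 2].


The Lebesgue integral of a Riemann-integrable function agrees with the Riemann integral.
Antiderivative F(x) = (5/3)x^3 + (-1/2)x^2 + 1x
F(2) = (5/3)*2^3 + (-1/2)*2^2 + 1*2
     = (5/3)*8 + (-1/2)*4 + 1*2
     = 13.333333 + -2 + 2
     = 13.333333
F(1) = 2.166667
Integral = F(2) - F(1) = 13.333333 - 2.166667 = 11.166667


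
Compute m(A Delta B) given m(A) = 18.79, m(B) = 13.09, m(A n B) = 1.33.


m(A Delta B) = m(A) + m(B) - 2*m(A n B)
= 18.79 + 13.09 - 2*1.33
= 18.79 + 13.09 - 2.66
= 29.22


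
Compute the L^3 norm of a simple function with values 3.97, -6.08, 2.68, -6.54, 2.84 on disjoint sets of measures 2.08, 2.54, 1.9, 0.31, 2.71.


Step 1: Compute |f_i|^3 for each value:
  |3.97|^3 = 62.570773
  |-6.08|^3 = 224.755712
  |2.68|^3 = 19.248832
  |-6.54|^3 = 279.726264
  |2.84|^3 = 22.906304
Step 2: Multiply by measures and sum:
  62.570773 * 2.08 = 130.147208
  224.755712 * 2.54 = 570.879508
  19.248832 * 1.9 = 36.572781
  279.726264 * 0.31 = 86.715142
  22.906304 * 2.71 = 62.076084
Sum = 130.147208 + 570.879508 + 36.572781 + 86.715142 + 62.076084 = 886.390723
Step 3: Take the p-th root:
||f||_3 = (886.390723)^(1/3) = 9.605981


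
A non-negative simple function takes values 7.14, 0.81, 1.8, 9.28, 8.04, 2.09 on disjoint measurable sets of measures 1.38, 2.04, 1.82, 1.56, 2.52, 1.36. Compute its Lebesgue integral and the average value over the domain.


Step 1: Integral = sum(value_i * measure_i)
= 7.14*1.38 + 0.81*2.04 + 1.8*1.82 + 9.28*1.56 + 8.04*2.52 + 2.09*1.36
= 9.8532 + 1.6524 + 3.276 + 14.4768 + 20.2608 + 2.8424
= 52.3616
Step 2: Total measure of domain = 1.38 + 2.04 + 1.82 + 1.56 + 2.52 + 1.36 = 10.68
Step 3: Average value = 52.3616 / 10.68 = 4.902772


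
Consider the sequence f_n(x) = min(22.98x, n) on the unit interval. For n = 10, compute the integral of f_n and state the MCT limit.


f(x) = 22.98x on [0,1]; f_n(x) = min(22.98x, n). At n = 10:
Step 1: f(x) reaches 10 at x = 10/22.98 = 0.435161
Step 2: integral(f_10) = integral(22.98x, 0, 0.435161) + integral(10, 0.435161, 1)
       = 22.98*0.435161^2/2 + 10*(1 - 0.435161)
       = 2.175805 + 5.64839
       = 7.824195
Step 3: As n -> infinity, f_n increases to f, so by MCT integral(f_n) -> integral(f) = 22.98/2 = 11.49.
Convergence: integral(f_10) = 7.824195 -> 11.49 as n -> infinity


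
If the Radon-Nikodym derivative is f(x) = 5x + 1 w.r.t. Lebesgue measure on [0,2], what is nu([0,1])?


nu(A) = integral_A (dnu/dmu) dmu = integral_0^1 (5x + 1) dx
Step 1: Antiderivative F(x) = (5/2)x^2 + 1x
Step 2: F(1) = (5/2)*1^2 + 1*1 = 2.5 + 1 = 3.5
Step 3: F(0) = (5/2)*0^2 + 1*0 = 0.0 + 0 = 0.0
Step 4: nu([0,1]) = F(1) - F(0) = 3.5 - 0.0 = 3.5


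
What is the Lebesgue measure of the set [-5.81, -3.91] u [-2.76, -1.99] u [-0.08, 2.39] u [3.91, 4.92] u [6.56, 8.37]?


For pairwise disjoint intervals, m(union) = sum of lengths.
= (-3.91 - -5.81) + (-1.99 - -2.76) + (2.39 - -0.08) + (4.92 - 3.91) + (8.37 - 6.56)
= 1.9 + 0.77 + 2.47 + 1.01 + 1.81
= 7.96


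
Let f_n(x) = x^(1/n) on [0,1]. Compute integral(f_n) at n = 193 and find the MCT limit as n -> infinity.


At n = 193: f_193(x) = x^(1/193).
Step 1: integral(x^(1/193), 0, 1) = [x^(1/193+1) / (1/193+1)] from 0 to 1
     = 1 / (1/193 + 1) = 1 / ((193+1)/193) = 193/(193+1)
     = 193/194 = 0.994845
Step 2: As n -> infinity, f_n(x) = x^(1/n) -> 1 for x in (0,1], and f_n is increasing in n.
By MCT, lim_n integral(f_n) = integral(lim_n f_n) = integral(1, 0, 1) = 1.
Step 3: Verify convergence: 193/194 = 0.994845 -> 1


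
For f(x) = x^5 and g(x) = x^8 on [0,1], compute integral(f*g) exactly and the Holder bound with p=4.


Step 1: Exact integral of f*g = integral(x^13, 0, 1) = 1/14
     = 0.071429
Step 2: Holder bound with p=4, q=1.333333:
  ||f||_p = (integral x^20 dx)^(1/4) = (1/21)^(1/4) = 0.467138
  ||g||_q = (integral x^10.666667 dx)^(1/1.333333) = (1/11.666667)^(1/1.333333) = 0.158413
Step 3: Holder bound = ||f||_p * ||g||_q = 0.467138 * 0.158413 = 0.074001
Verification: 0.071429 <= 0.074001 (Holder holds)


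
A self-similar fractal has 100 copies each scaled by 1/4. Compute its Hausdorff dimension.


For a self-similar set with N copies scaled by 1/r:
dim_H = log(N)/log(r) = log(100)/log(4)
= 4.60517/1.386294
= 3.321928


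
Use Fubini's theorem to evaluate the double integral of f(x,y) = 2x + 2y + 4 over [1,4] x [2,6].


By Fubini, integrate in x first, then y.
Step 1: Fix y, integrate over x in [1,4]:
  integral(2x + 2y + 4, x=1..4)
  = 2*(4^2 - 1^2)/2 + (2y + 4)*(4 - 1)
  = 15 + (2y + 4)*3
  = 15 + 6y + 12
  = 27 + 6y
Step 2: Integrate over y in [2,6]:
  integral(27 + 6y, y=2..6)
  = 27*4 + 6*(6^2 - 2^2)/2
  = 108 + 96
  = 204


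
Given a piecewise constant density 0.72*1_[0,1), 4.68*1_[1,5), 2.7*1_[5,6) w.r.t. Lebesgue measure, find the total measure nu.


Integrate each piece of the Radon-Nikodym derivative:
Step 1: integral_0^1 0.72 dx = 0.72*(1-0) = 0.72*1 = 0.72
Step 2: integral_1^5 4.68 dx = 4.68*(5-1) = 4.68*4 = 18.72
Step 3: integral_5^6 2.7 dx = 2.7*(6-5) = 2.7*1 = 2.7
Total: 0.72 + 18.72 + 2.7 = 22.14


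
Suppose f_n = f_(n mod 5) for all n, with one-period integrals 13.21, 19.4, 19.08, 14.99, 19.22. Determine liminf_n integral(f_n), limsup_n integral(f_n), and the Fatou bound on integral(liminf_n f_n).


The sequence (integral(f_n)) is periodic with period 5, repeating the values 13.21, 19.4, 19.08, 14.99, 19.22 indefinitely.
Step 1: For a periodic sequence, every tail (a_m, a_(m+1), ...) contains all 5 period values infinitely often.
Step 2: Hence inf of every tail = min of the period values = min(13.21, 19.4, 19.08, 14.99, 19.22) = 13.21.
        liminf_n integral(f_n) = sup over m of (inf of tail from m) = 13.21.
Step 3: Similarly sup of every tail = max of the period values = 19.4.
        limsup_n integral(f_n) = 19.4.
Step 4: Fatou's lemma: integral(liminf_n f_n) <= liminf_n integral(f_n) = 13.21.
        So the integral of the pointwise liminf is at most 13.21.


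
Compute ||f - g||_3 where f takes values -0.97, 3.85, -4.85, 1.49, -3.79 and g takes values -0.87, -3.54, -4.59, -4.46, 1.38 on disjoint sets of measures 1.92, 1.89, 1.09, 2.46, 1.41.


Step 1: Compute differences f_i - g_i:
  -0.97 - -0.87 = -0.1
  3.85 - -3.54 = 7.39
  -4.85 - -4.59 = -0.26
  1.49 - -4.46 = 5.95
  -3.79 - 1.38 = -5.17
Step 2: Compute |diff|^3 * measure for each set:
  |-0.1|^3 * 1.92 = 1.000000e-03 * 1.92 = 0.00192
  |7.39|^3 * 1.89 = 403.583419 * 1.89 = 762.772662
  |-0.26|^3 * 1.09 = 0.017576 * 1.09 = 0.019158
  |5.95|^3 * 2.46 = 210.644875 * 2.46 = 518.186393
  |-5.17|^3 * 1.41 = 138.188413 * 1.41 = 194.845662
Step 3: Sum = 1475.825795
Step 4: ||f-g||_3 = (1475.825795)^(1/3) = 11.385315


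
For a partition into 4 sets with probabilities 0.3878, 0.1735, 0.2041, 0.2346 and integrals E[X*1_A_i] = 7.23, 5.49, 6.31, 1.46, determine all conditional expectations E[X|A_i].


For each cell A_i: E[X|A_i] = E[X*1_A_i] / P(A_i)
Step 1: E[X|A_1] = 7.23 / 0.3878 = 18.643631
Step 2: E[X|A_2] = 5.49 / 0.1735 = 31.642651
Step 3: E[X|A_3] = 6.31 / 0.2041 = 30.916218
Step 4: E[X|A_4] = 1.46 / 0.2346 = 6.223359
Verification: E[X] = sum E[X*1_A_i] = 7.23 + 5.49 + 6.31 + 1.46 = 20.49


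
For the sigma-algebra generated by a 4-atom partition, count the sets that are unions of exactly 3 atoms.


Each element of F is a union of some subset of the 4 atoms.
Elements that are unions of exactly 3 atoms correspond to 3-element subsets of the 4 atoms.
Count = C(4, 3) = 4! / (3! * 1!) = 4.


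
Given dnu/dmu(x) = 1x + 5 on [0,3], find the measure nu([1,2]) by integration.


nu(A) = integral_A (dnu/dmu) dmu = integral_1^2 (1x + 5) dx
Step 1: Antiderivative F(x) = (1/2)x^2 + 5x
Step 2: F(2) = (1/2)*2^2 + 5*2 = 2 + 10 = 12
Step 3: F(1) = (1/2)*1^2 + 5*1 = 0.5 + 5 = 5.5
Step 4: nu([1,2]) = F(2) - F(1) = 12 - 5.5 = 6.5


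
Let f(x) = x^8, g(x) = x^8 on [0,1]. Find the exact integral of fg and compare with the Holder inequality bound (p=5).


Step 1: Exact integral of f*g = integral(x^16, 0, 1) = 1/17
     = 0.058824
Step 2: Holder bound with p=5, q=1.25:
  ||f||_p = (integral x^40 dx)^(1/5) = (1/41)^(1/5) = 0.475821
  ||g||_q = (integral x^10 dx)^(1/1.25) = (1/11)^(1/1.25) = 0.146854
Step 3: Holder bound = ||f||_p * ||g||_q = 0.475821 * 0.146854 = 0.069876
Verification: 0.058824 <= 0.069876 (Holder holds)


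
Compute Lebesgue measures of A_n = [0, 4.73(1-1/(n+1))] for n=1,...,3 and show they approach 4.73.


By continuity of measure from below: if A_n increases to A, then m(A_n) -> m(A).
Here A = [0, 4.73], so m(A) = 4.73
Step 1: a_1 = 4.73*(1 - 1/2) = 2.365, m(A_1) = 2.365
Step 2: a_2 = 4.73*(1 - 1/3) = 3.1533, m(A_2) = 3.1533
Step 3: a_3 = 4.73*(1 - 1/4) = 3.5475, m(A_3) = 3.5475
Limit: m(A_n) -> m([0,4.73]) = 4.73


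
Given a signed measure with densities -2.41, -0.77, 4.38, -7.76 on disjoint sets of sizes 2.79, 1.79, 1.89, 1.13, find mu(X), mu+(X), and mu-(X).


Step 1: Compute signed measure on each set:
  Set 1: -2.41 * 2.79 = -6.7239
  Set 2: -0.77 * 1.79 = -1.3783
  Set 3: 4.38 * 1.89 = 8.2782
  Set 4: -7.76 * 1.13 = -8.7688
Step 2: Total signed measure = (-6.7239) + (-1.3783) + (8.2782) + (-8.7688)
     = -8.5928
Step 3: Positive part mu+(X) = sum of positive contributions = 8.2782
Step 4: Negative part mu-(X) = |sum of negative contributions| = 16.871


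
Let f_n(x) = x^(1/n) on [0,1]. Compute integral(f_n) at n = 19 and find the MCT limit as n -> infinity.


At n = 19: f_19(x) = x^(1/19).
Step 1: integral(x^(1/19), 0, 1) = [x^(1/19+1) / (1/19+1)] from 0 to 1
     = 1 / (1/19 + 1) = 1 / ((19+1)/19) = 19/(19+1)
     = 19/20 = 0.95
Step 2: As n -> infinity, f_n(x) = x^(1/n) -> 1 for x in (0,1], and f_n is increasing in n.
By MCT, lim_n integral(f_n) = integral(lim_n f_n) = integral(1, 0, 1) = 1.
Step 3: Verify convergence: 19/20 = 0.95 -> 1


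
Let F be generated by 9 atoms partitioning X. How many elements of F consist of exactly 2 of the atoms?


Each element of F is a union of some subset of the 9 atoms.
Elements that are unions of exactly 2 atoms correspond to 2-element subsets of the 9 atoms.
Count = C(9, 2) = 9! / (2! * 7!) = 36.


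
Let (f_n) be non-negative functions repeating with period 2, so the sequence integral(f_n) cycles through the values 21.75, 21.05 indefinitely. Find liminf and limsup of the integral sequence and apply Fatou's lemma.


The sequence (integral(f_n)) is periodic with period 2, repeating the values 21.75, 21.05 indefinitely.
Step 1: For a periodic sequence, every tail (a_m, a_(m+1), ...) contains all 2 period values infinitely often.
Step 2: Hence inf of every tail = min of the period values = min(21.75, 21.05) = 21.05.
        liminf_n integral(f_n) = sup over m of (inf of tail from m) = 21.05.
Step 3: Similarly sup of every tail = max of the period values = 21.75.
        limsup_n integral(f_n) = 21.75.
Step 4: Fatou's lemma: integral(liminf_n f_n) <= liminf_n integral(f_n) = 21.05.
        So the integral of the pointwise liminf is at most 21.05.


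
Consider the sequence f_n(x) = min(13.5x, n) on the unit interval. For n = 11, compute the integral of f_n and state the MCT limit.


f(x) = 13.5x on [0,1]; f_n(x) = min(13.5x, n). At n = 11:
Step 1: f(x) reaches 11 at x = 11/13.5 = 0.814815
Step 2: integral(f_11) = integral(13.5x, 0, 0.814815) + integral(11, 0.814815, 1)
       = 13.5*0.814815^2/2 + 11*(1 - 0.814815)
       = 4.481481 + 2.037037
       = 6.518519
Step 3: As n -> infinity, f_n increases to f, so by MCT integral(f_n) -> integral(f) = 13.5/2 = 6.75.
Convergence: integral(f_11) = 6.518519 -> 6.75 as n -> infinity


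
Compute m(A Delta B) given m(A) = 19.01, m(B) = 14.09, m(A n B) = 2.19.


m(A Delta B) = m(A) + m(B) - 2*m(A n B)
= 19.01 + 14.09 - 2*2.19
= 19.01 + 14.09 - 4.38
= 28.72


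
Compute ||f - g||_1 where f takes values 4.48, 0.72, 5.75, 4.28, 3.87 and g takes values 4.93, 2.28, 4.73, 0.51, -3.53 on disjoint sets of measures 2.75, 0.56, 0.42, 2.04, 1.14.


Step 1: Compute differences f_i - g_i:
  4.48 - 4.93 = -0.45
  0.72 - 2.28 = -1.56
  5.75 - 4.73 = 1.02
  4.28 - 0.51 = 3.77
  3.87 - -3.53 = 7.4
Step 2: Compute |diff|^1 * measure for each set:
  |-0.45|^1 * 2.75 = 0.45 * 2.75 = 1.2375
  |-1.56|^1 * 0.56 = 1.56 * 0.56 = 0.8736
  |1.02|^1 * 0.42 = 1.02 * 0.42 = 0.4284
  |3.77|^1 * 2.04 = 3.77 * 2.04 = 7.6908
  |7.4|^1 * 1.14 = 7.4 * 1.14 = 8.436
Step 3: Sum = 18.6663
Step 4: ||f-g||_1 = (18.6663)^(1/1) = 18.6663


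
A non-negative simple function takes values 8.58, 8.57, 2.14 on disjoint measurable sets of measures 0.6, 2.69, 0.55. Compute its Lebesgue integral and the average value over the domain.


Step 1: Integral = sum(value_i * measure_i)
= 8.58*0.6 + 8.57*2.69 + 2.14*0.55
= 5.148 + 23.0533 + 1.177
= 29.3783
Step 2: Total measure of domain = 0.6 + 2.69 + 0.55 = 3.84
Step 3: Average value = 29.3783 / 3.84 = 7.650599


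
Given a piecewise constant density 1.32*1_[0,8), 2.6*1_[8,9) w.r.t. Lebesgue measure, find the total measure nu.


Integrate each piece of the Radon-Nikodym derivative:
Step 1: integral_0^8 1.32 dx = 1.32*(8-0) = 1.32*8 = 10.56
Step 2: integral_8^9 2.6 dx = 2.6*(9-8) = 2.6*1 = 2.6
Total: 10.56 + 2.6 = 13.16


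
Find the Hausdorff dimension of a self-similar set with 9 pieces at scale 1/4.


For a self-similar set with N copies scaled by 1/r:
dim_H = log(N)/log(r) = log(9)/log(4)
= 2.197225/1.386294
= 1.584963


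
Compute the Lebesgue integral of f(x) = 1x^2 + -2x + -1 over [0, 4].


The Lebesgue integral of a Riemann-integrable function agrees with the Riemann integral.
Antiderivative F(x) = (1/3)x^3 + (-2/2)x^2 + -1x
F(4) = (1/3)*4^3 + (-2/2)*4^2 + -1*4
     = (1/3)*64 + (-2/2)*16 + -1*4
     = 21.333333 + -16 + -4
     = 1.333333
F(0) = 0.0
Integral = F(4) - F(0) = 1.333333 - 0.0 = 1.333333


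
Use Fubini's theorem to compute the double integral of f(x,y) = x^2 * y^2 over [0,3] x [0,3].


By Fubini's theorem, the double integral factors as a product of single integrals:
Step 1: integral_0^3 x^2 dx = [x^3/3] from 0 to 3
     = 3^3/3 = 9
Step 2: integral_0^3 y^2 dy = [y^3/3] from 0 to 3
     = 3^3/3 = 9
Step 3: Double integral = 9 * 9 = 81


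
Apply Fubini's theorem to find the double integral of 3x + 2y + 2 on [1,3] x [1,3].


By Fubini, integrate in x first, then y.
Step 1: Fix y, integrate over x in [1,3]:
  integral(3x + 2y + 2, x=1..3)
  = 3*(3^2 - 1^2)/2 + (2y + 2)*(3 - 1)
  = 12 + (2y + 2)*2
  = 12 + 4y + 4
  = 16 + 4y
Step 2: Integrate over y in [1,3]:
  integral(16 + 4y, y=1..3)
  = 16*2 + 4*(3^2 - 1^2)/2
  = 32 + 16
  = 48


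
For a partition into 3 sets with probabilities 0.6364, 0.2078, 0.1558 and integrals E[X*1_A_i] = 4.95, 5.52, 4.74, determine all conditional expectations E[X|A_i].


For each cell A_i: E[X|A_i] = E[X*1_A_i] / P(A_i)
Step 1: E[X|A_1] = 4.95 / 0.6364 = 7.778127
Step 2: E[X|A_2] = 5.52 / 0.2078 = 26.564004
Step 3: E[X|A_3] = 4.74 / 0.1558 = 30.42362
Verification: E[X] = sum E[X*1_A_i] = 4.95 + 5.52 + 4.74 = 15.21


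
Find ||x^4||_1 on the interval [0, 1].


Step 1: ||f||_1 = (integral_0^1 |x^4|^1 dx)^(1/1)
     = (integral_0^1 x^4 dx)^(1/1)
Step 2: integral_0^1 x^4 dx = [x^5/(5)] from 0 to 1 = 1^5/5
     = 1/5 = 0.2
Step 3: ||f||_1 = (0.2)^(1/1) = 0.2


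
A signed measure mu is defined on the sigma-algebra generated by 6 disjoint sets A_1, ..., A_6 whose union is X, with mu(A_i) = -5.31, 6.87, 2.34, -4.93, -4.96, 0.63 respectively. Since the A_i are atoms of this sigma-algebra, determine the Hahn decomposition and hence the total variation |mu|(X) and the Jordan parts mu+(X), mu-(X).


Step 1: Every measurable set is a union of atoms (the cells / points), so a Hahn decomposition is
  obtained by grouping atoms by sign: P = union of atoms with mu > 0, N = union of the remaining atoms.
  Atoms in P (indices): 2, 3, 6;  atoms in N (indices): 1, 4, 5
  Positive values: 6.87, 2.34, 0.63
  Negative values: -5.31, -4.93, -4.96
Step 2: mu+(X) = mu(P) = sum of positive atom values = 9.84
Step 3: mu-(X) = -mu(N) = sum of |negative atom values| = 15.2
Step 4: |mu|(X) = mu+(X) + mu-(X) = 9.84 + 15.2 = 25.04


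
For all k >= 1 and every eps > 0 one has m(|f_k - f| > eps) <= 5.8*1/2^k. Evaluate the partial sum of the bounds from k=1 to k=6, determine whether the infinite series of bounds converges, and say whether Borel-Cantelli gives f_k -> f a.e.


Step 1: List the terms 5.8*1/2^k for k = 1 to 6:
  k=1: 2.9
  k=2: 1.45
  k=3: 0.725
  k=4: 0.3625
  k=5: 0.18125
  k=6: 0.090625
Step 2: Partial sum = 2.9 + 1.45 + 0.725 + 0.3625 + 0.18125 + 0.090625
     = 5.709375
Step 3: The full series sum_(k>=1) 5.8*1/2^k converges (geometric series with ratio 1/2 < 1; a constant multiple of a convergent series converges).
Step 4: Fix eps > 0. Since sum_k m(|f_k - f| > eps) < infinity, the Borel-Cantelli lemma gives
        m(limsup_k {|f_k - f| > eps}) = 0, i.e. for a.e. x, |f_k(x) - f(x)| <= eps for all large k.
        Applying this with eps = 1/j for j = 1, 2, ... and intersecting the countably many full-measure sets,
        for a.e. x we get limsup_k |f_k(x) - f(x)| <= 1/j for every j, hence f_k -> f almost everywhere.
Conclusion: series converges; Borel-Cantelli yields f_k -> f a.e.


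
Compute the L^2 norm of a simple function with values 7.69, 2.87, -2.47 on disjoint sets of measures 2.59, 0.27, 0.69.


Step 1: Compute |f_i|^2 for each value:
  |7.69|^2 = 59.1361
  |2.87|^2 = 8.2369
  |-2.47|^2 = 6.1009
Step 2: Multiply by measures and sum:
  59.1361 * 2.59 = 153.162499
  8.2369 * 0.27 = 2.223963
  6.1009 * 0.69 = 4.209621
Sum = 153.162499 + 2.223963 + 4.209621 = 159.596083
Step 3: Take the p-th root:
||f||_2 = (159.596083)^(1/2) = 12.633134


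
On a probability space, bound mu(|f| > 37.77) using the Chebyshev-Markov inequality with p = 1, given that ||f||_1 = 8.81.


Chebyshev/Markov inequality: mu(|f| > eps) <= (||f||_p / eps)^p
Step 1: ||f||_1 / eps = 8.81 / 37.77 = 0.233254
Step 2: Raise to power p = 1:
  (0.233254)^1 = 0.233254
Step 3: Therefore mu(|f| > 37.77) <= 0.233254


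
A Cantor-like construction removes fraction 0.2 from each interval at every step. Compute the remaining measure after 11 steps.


Step 1: At each step, fraction remaining = 1 - 0.2 = 0.8
Step 2: After 11 steps, measure = (0.8)^11
Result = 0.085899


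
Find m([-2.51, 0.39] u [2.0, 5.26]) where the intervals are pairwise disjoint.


For pairwise disjoint intervals, m(union) = sum of lengths.
= (0.39 - -2.51) + (5.26 - 2.0)
= 2.9 + 3.26
= 6.16


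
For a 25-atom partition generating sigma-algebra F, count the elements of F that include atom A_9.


Each element of F is a union of some subset S of the 25 atoms.
The element contains A_9 iff A_9 is in S.
So we count subsets S of {A_1,...,A_25} with A_9 in S: choose freely among the other 24 atoms.
Count = 2^(25-1) = 2^24 = 16777216.


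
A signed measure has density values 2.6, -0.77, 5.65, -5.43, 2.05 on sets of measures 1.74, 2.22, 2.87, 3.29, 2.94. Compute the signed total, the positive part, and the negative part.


Step 1: Compute signed measure on each set:
  Set 1: 2.6 * 1.74 = 4.524
  Set 2: -0.77 * 2.22 = -1.7094
  Set 3: 5.65 * 2.87 = 16.2155
  Set 4: -5.43 * 3.29 = -17.8647
  Set 5: 2.05 * 2.94 = 6.027
Step 2: Total signed measure = (4.524) + (-1.7094) + (16.2155) + (-17.8647) + (6.027)
     = 7.1924
Step 3: Positive part mu+(X) = sum of positive contributions = 26.7665
Step 4: Negative part mu-(X) = |sum of negative contributions| = 19.5741


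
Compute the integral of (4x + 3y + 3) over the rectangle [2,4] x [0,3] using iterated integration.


By Fubini, integrate in x first, then y.
Step 1: Fix y, integrate over x in [2,4]:
  integral(4x + 3y + 3, x=2..4)
  = 4*(4^2 - 2^2)/2 + (3y + 3)*(4 - 2)
  = 24 + (3y + 3)*2
  = 24 + 6y + 6
  = 30 + 6y
Step 2: Integrate over y in [0,3]:
  integral(30 + 6y, y=0..3)
  = 30*3 + 6*(3^2 - 0^2)/2
  = 90 + 27
  = 117


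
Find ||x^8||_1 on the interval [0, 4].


Step 1: ||f||_1 = (integral_0^4 |x^8|^1 dx)^(1/1)
     = (integral_0^4 x^8 dx)^(1/1)
Step 2: integral_0^4 x^8 dx = [x^9/(9)] from 0 to 4 = 4^9/9
     = 262144/9 = 29127.111111
Step 3: ||f||_1 = (29127.111111)^(1/1) = 29127.111111


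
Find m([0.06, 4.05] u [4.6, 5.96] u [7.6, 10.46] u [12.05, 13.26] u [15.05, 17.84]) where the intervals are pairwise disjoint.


For pairwise disjoint intervals, m(union) = sum of lengths.
= (4.05 - 0.06) + (5.96 - 4.6) + (10.46 - 7.6) + (13.26 - 12.05) + (17.84 - 15.05)
= 3.99 + 1.36 + 2.86 + 1.21 + 2.79
= 12.21


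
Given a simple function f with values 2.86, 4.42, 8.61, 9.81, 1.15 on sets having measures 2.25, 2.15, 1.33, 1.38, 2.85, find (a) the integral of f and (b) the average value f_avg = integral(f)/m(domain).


Step 1: Integral = sum(value_i * measure_i)
= 2.86*2.25 + 4.42*2.15 + 8.61*1.33 + 9.81*1.38 + 1.15*2.85
= 6.435 + 9.503 + 11.4513 + 13.5378 + 3.2775
= 44.2046
Step 2: Total measure of domain = 2.25 + 2.15 + 1.33 + 1.38 + 2.85 = 9.96
Step 3: Average value = 44.2046 / 9.96 = 4.438213


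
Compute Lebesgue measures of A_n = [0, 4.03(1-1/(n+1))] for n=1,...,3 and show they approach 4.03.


By continuity of measure from below: if A_n increases to A, then m(A_n) -> m(A).
Here A = [0, 4.03], so m(A) = 4.03
Step 1: a_1 = 4.03*(1 - 1/2) = 2.015, m(A_1) = 2.015
Step 2: a_2 = 4.03*(1 - 1/3) = 2.6867, m(A_2) = 2.6867
Step 3: a_3 = 4.03*(1 - 1/4) = 3.0225, m(A_3) = 3.0225
Limit: m(A_n) -> m([0,4.03]) = 4.03


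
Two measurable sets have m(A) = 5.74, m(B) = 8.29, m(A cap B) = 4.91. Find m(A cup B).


By inclusion-exclusion: m(A u B) = m(A) + m(B) - m(A n B)
= 5.74 + 8.29 - 4.91
= 9.12


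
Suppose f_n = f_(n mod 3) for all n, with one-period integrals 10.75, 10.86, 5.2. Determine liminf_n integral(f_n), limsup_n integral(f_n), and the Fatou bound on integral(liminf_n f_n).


The sequence (integral(f_n)) is periodic with period 3, repeating the values 10.75, 10.86, 5.2 indefinitely.
Step 1: For a periodic sequence, every tail (a_m, a_(m+1), ...) contains all 3 period values infinitely often.
Step 2: Hence inf of every tail = min of the period values = min(10.75, 10.86, 5.2) = 5.2.
        liminf_n integral(f_n) = sup over m of (inf of tail from m) = 5.2.
Step 3: Similarly sup of every tail = max of the period values = 10.86.
        limsup_n integral(f_n) = 10.86.
Step 4: Fatou's lemma: integral(liminf_n f_n) <= liminf_n integral(f_n) = 5.2.
        So the integral of the pointwise liminf is at most 5.2.


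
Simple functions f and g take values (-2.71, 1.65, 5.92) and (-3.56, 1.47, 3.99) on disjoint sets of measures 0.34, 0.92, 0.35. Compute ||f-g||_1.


Step 1: Compute differences f_i - g_i:
  -2.71 - -3.56 = 0.85
  1.65 - 1.47 = 0.18
  5.92 - 3.99 = 1.93
Step 2: Compute |diff|^1 * measure for each set:
  |0.85|^1 * 0.34 = 0.85 * 0.34 = 0.289
  |0.18|^1 * 0.92 = 0.18 * 0.92 = 0.1656
  |1.93|^1 * 0.35 = 1.93 * 0.35 = 0.6755
Step 3: Sum = 1.1301
Step 4: ||f-g||_1 = (1.1301)^(1/1) = 1.1301


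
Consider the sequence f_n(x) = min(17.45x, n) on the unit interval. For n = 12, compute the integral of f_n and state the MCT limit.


f(x) = 17.45x on [0,1]; f_n(x) = min(17.45x, n). At n = 12:
Step 1: f(x) reaches 12 at x = 12/17.45 = 0.687679
Step 2: integral(f_12) = integral(17.45x, 0, 0.687679) + integral(12, 0.687679, 1)
       = 17.45*0.687679^2/2 + 12*(1 - 0.687679)
       = 4.126074 + 3.747851
       = 7.873926
Step 3: As n -> infinity, f_n increases to f, so by MCT integral(f_n) -> integral(f) = 17.45/2 = 8.725.
Convergence: integral(f_12) = 7.873926 -> 8.725 as n -> infinity


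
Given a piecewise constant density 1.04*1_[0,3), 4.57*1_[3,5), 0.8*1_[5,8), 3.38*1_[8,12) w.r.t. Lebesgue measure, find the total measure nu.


Integrate each piece of the Radon-Nikodym derivative:
Step 1: integral_0^3 1.04 dx = 1.04*(3-0) = 1.04*3 = 3.12
Step 2: integral_3^5 4.57 dx = 4.57*(5-3) = 4.57*2 = 9.14
Step 3: integral_5^8 0.8 dx = 0.8*(8-5) = 0.8*3 = 2.4
Step 4: integral_8^12 3.38 dx = 3.38*(12-8) = 3.38*4 = 13.52
Total: 3.12 + 9.14 + 2.4 + 13.52 = 28.18


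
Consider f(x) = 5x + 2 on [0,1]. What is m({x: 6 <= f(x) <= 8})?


f^(-1)([6, 8]) = {x : 6 <= 5x + 2 <= 8}
Solving: (6 - 2)/5 <= x <= (8 - 2)/5
= [0.8, 1.2]
Intersecting with [0,1]: [0.8, 1]
Measure = 1 - 0.8 = 0.2


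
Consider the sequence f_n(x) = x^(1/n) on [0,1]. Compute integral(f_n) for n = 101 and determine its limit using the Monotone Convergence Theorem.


At n = 101: f_101(x) = x^(1/101).
Step 1: integral(x^(1/101), 0, 1) = [x^(1/101+1) / (1/101+1)] from 0 to 1
     = 1 / (1/101 + 1) = 1 / ((101+1)/101) = 101/(101+1)
     = 101/102 = 0.990196
Step 2: As n -> infinity, f_n(x) = x^(1/n) -> 1 for x in (0,1], and f_n is increasing in n.
By MCT, lim_n integral(f_n) = integral(lim_n f_n) = integral(1, 0, 1) = 1.
Step 3: Verify convergence: 101/102 = 0.990196 -> 1


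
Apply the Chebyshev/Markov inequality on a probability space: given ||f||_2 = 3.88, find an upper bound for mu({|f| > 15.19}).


Chebyshev/Markov inequality: mu(|f| > eps) <= (||f||_p / eps)^p
Step 1: ||f||_2 / eps = 3.88 / 15.19 = 0.255431
Step 2: Raise to power p = 2:
  (0.255431)^2 = 0.065245
Step 3: Therefore mu(|f| > 15.19) <= 0.065245


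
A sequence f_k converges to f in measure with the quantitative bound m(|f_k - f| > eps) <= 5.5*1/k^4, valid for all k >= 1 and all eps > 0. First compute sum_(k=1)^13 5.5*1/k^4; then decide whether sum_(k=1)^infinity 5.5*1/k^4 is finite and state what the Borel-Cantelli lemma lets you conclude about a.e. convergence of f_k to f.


Step 1: List the terms 5.5*1/k^4 for k = 1 to 13:
  k=1: 5.5
  k=2: 0.34375
  k=3: 0.067901
  k=4: 0.021484
  k=5: 0.0088
  k=6: 0.004244
  k=7: 0.002291
  k=8: 0.001343
  k=9: 8.382868e-04
  k=10: 5.500000e-04
  k=11: 3.756574e-04
  k=12: 2.652392e-04
  k=13: 1.925703e-04
Step 2: Partial sum = 5.5 + 0.34375 + 0.067901 + 0.021484 + 0.0088 + 0.004244 + 0.002291 + 0.001343 + 8.382868e-04 + 5.500000e-04 + 3.756574e-04 + 2.652392e-04 + 1.925703e-04
     = 5.952035
Step 3: The full series sum_(k>=1) 5.5*1/k^4 converges (p-series with p = 4 > 1; a constant multiple of a convergent series converges).
Step 4: Fix eps > 0. Since sum_k m(|f_k - f| > eps) < infinity, the Borel-Cantelli lemma gives
        m(limsup_k {|f_k - f| > eps}) = 0, i.e. for a.e. x, |f_k(x) - f(x)| <= eps for all large k.
        Applying this with eps = 1/j for j = 1, 2, ... and intersecting the countably many full-measure sets,
        for a.e. x we get limsup_k |f_k(x) - f(x)| <= 1/j for every j, hence f_k -> f almost everywhere.
Conclusion: series converges; Borel-Cantelli yields f_k -> f a.e.


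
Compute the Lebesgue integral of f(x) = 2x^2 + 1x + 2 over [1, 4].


The Lebesgue integral of a Riemann-integrable function agrees with the Riemann integral.
Antiderivative F(x) = (2/3)x^3 + (1/2)x^2 + 2x
F(4) = (2/3)*4^3 + (1/2)*4^2 + 2*4
     = (2/3)*64 + (1/2)*16 + 2*4
     = 42.666667 + 8 + 8
     = 58.666667
F(1) = 3.166667
Integral = F(4) - F(1) = 58.666667 - 3.166667 = 55.5
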